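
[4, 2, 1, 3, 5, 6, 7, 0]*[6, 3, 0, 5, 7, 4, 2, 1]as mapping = [0→7, 1→0, 2→3, 3→5, 4→4, 5→2, 6→1, 7→6]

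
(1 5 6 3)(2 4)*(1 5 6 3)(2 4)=(1 6)(3 5)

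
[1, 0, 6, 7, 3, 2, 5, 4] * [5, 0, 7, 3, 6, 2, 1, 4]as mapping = [0→0, 1→5, 2→1, 3→4, 4→3, 5→7, 6→2, 7→6]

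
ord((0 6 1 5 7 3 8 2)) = 8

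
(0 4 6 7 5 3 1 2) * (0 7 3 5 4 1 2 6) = (0 1 6 3 2 7 4)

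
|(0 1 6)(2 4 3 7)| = 12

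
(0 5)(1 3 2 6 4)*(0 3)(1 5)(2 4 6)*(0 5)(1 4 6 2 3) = (0 4)(1 5)(2 3 6)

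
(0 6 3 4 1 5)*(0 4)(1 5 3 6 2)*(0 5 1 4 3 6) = (0 2 4 1 6)(3 5)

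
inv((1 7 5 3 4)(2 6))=(1 4 3 5 7)(2 6)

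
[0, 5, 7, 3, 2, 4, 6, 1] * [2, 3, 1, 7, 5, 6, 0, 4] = [2, 6, 4, 7, 1, 5, 0, 3]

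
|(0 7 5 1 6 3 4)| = 7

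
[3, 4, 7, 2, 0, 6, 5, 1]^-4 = [2, 0, 1, 7, 3, 5, 6, 4]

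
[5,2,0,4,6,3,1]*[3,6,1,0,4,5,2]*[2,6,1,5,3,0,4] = [0,6,5,3,1,2,4]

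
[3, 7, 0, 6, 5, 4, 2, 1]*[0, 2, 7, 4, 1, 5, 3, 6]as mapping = [0→4, 1→6, 2→0, 3→3, 4→5, 5→1, 6→7, 7→2]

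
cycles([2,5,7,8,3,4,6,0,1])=(0 2 7)(1 5 4 3 8)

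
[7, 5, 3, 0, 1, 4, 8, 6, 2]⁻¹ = [3, 4, 8, 2, 5, 1, 7, 0, 6]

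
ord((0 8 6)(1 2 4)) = 3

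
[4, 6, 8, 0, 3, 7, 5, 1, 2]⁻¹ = [3, 7, 8, 4, 0, 6, 1, 5, 2]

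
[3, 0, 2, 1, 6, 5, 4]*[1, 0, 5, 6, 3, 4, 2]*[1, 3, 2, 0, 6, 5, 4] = [4, 3, 5, 1, 2, 6, 0]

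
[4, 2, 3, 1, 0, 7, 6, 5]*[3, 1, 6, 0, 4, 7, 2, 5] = [4, 6, 0, 1, 3, 5, 2, 7]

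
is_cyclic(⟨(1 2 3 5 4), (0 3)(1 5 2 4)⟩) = no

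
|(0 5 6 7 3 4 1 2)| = 8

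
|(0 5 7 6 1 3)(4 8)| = 6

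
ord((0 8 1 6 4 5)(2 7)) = 6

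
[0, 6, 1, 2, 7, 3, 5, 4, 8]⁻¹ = [0, 2, 3, 5, 7, 6, 1, 4, 8]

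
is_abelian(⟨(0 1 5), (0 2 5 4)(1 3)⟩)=no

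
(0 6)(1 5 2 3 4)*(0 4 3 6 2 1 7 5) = (0 2 6 4 7 5 1)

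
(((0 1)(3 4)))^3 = (0 1)(3 4)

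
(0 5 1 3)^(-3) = (0 5 1 3)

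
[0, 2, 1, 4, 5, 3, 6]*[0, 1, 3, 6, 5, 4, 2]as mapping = [0→0, 1→3, 2→1, 3→5, 4→4, 5→6, 6→2]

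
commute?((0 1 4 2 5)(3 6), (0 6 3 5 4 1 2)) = no:(0 1 4 2 5)(3 6)*(0 6 3 5 4 1 2) = (0 2 4)(5 6), (0 6 3 5 4 1 2)*(0 1 4 2 5)(3 6) = (0 3)(1 5 2)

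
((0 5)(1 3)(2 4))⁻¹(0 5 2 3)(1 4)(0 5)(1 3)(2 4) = (0 4 1 5)(2 3)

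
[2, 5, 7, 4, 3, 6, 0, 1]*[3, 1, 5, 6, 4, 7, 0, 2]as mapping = [0→5, 1→7, 2→2, 3→4, 4→6, 5→0, 6→3, 7→1]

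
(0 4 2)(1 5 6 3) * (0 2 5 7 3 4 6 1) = (0 6 4 5 1 7 3)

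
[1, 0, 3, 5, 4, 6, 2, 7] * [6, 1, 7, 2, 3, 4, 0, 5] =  [1, 6, 2, 4, 3, 0, 7, 5]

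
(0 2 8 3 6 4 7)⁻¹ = (0 7 4 6 3 8 2)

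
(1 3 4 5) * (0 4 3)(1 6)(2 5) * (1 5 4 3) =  (0 3 1)(2 4)(5 6)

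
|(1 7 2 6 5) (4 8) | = 10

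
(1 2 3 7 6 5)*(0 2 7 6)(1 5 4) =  (0 2 3 6 4 1 7)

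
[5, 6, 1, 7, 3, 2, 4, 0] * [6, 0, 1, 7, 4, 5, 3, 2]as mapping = [0→5, 1→3, 2→0, 3→2, 4→7, 5→1, 6→4, 7→6]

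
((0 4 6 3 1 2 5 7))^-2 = (0 5 1 6)(2 3 4 7)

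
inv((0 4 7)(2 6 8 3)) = (0 7 4)(2 3 8 6)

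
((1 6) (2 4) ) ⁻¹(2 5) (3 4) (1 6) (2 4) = (2 3) (4 5) 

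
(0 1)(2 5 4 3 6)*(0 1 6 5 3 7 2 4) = (0 6 4 7 2 3 5)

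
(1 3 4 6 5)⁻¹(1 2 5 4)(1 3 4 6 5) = (1 6 3 2)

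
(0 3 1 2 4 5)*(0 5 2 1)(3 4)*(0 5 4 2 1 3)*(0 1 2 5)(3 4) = (0 5 3)(1 4 2)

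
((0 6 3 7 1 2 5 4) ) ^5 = (0 2 3 4 1 6 5 7) 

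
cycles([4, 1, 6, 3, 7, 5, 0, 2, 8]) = (0 4 7 2 6)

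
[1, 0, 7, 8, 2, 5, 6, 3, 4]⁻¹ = [1, 0, 4, 7, 8, 5, 6, 2, 3]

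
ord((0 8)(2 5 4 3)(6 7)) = 4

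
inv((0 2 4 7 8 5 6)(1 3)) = (0 6 5 8 7 4 2)(1 3)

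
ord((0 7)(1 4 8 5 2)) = 10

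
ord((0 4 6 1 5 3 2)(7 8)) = 14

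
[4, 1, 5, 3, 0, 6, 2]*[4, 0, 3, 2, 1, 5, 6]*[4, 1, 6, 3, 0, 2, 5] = [1, 4, 2, 6, 0, 5, 3]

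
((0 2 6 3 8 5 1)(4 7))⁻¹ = (0 1 5 8 3 6 2)(4 7)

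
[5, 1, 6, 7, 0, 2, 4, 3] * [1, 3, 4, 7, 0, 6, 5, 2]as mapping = [0→6, 1→3, 2→5, 3→2, 4→1, 5→4, 6→0, 7→7]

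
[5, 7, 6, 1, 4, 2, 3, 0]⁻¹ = [7, 3, 5, 6, 4, 0, 2, 1]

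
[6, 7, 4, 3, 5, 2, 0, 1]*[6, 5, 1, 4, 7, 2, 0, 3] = [0, 3, 7, 4, 2, 1, 6, 5]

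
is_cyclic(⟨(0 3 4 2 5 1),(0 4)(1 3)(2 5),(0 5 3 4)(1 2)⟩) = no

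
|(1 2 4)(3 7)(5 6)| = 6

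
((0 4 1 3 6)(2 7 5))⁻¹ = (0 6 3 1 4)(2 5 7)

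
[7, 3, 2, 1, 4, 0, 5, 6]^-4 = [0, 1, 2, 3, 4, 5, 6, 7]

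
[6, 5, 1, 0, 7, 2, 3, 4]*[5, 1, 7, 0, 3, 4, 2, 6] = [2, 4, 1, 5, 6, 7, 0, 3]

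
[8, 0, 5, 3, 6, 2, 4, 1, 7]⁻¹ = [1, 7, 5, 3, 6, 2, 4, 8, 0]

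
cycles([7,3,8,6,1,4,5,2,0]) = (0 7 2 8)(1 3 6 5 4)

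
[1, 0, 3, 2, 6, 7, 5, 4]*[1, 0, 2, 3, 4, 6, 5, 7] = [0, 1, 3, 2, 5, 7, 6, 4]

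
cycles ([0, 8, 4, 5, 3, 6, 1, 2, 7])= (1 8 7 2 4 3 5 6)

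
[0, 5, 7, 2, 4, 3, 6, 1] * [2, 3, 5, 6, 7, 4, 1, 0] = [2, 4, 0, 5, 7, 6, 1, 3]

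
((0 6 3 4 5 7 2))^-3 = (0 5 6 7 3 2 4)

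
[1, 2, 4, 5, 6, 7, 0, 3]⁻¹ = [6, 0, 1, 7, 2, 3, 4, 5]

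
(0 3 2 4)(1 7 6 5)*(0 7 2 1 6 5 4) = (0 3 1 2)(4 7 5 6)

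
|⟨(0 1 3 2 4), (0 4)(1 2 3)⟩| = 120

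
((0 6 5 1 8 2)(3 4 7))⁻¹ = (0 2 8 1 5 6)(3 7 4)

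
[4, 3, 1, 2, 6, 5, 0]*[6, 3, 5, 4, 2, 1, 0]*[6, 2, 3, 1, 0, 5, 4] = [3, 0, 1, 5, 6, 2, 4]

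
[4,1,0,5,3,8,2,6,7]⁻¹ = [2,1,6,4,0,3,7,8,5]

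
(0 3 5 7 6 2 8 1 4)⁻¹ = (0 4 1 8 2 6 7 5 3)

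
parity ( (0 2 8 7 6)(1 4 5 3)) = odd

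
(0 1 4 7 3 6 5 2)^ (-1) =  (0 2 5 6 3 7 4 1)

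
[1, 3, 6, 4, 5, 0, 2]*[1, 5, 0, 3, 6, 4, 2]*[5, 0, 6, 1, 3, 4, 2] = [4, 1, 6, 2, 3, 0, 5]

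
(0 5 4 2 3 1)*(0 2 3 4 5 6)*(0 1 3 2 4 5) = (0 6 1 4 2 5) 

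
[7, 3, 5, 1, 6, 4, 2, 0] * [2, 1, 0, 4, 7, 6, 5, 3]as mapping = [0→3, 1→4, 2→6, 3→1, 4→5, 5→7, 6→0, 7→2]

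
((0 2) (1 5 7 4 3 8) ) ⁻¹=(0 2) (1 8 3 4 7 5) 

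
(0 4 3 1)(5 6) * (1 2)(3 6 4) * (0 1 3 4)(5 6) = (0 4 5)(2 3)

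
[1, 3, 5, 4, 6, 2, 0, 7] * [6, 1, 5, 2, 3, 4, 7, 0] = [1, 2, 4, 3, 7, 5, 6, 0]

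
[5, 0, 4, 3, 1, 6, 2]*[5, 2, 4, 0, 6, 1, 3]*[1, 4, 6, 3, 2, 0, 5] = [4, 0, 5, 1, 6, 3, 2] 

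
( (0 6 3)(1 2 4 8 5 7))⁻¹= (0 3 6)(1 7 5 8 4 2)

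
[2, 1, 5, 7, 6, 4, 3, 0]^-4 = [4, 1, 6, 2, 7, 3, 0, 5]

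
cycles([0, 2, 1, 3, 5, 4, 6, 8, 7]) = (1 2)(4 5)(7 8)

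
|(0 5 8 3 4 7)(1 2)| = 6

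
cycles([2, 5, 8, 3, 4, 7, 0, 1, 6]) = (0 2 8 6)(1 5 7)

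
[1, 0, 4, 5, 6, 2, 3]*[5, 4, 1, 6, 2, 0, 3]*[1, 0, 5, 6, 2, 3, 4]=[2, 3, 5, 1, 6, 0, 4]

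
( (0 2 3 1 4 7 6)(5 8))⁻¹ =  (0 6 7 4 1 3 2)(5 8)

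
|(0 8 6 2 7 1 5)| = 7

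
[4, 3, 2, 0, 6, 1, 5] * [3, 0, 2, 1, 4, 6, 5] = [4, 1, 2, 3, 5, 0, 6]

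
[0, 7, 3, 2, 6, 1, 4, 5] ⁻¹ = [0, 5, 3, 2, 6, 7, 4, 1] 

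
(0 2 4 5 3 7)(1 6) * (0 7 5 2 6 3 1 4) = (0 6 4 2)(1 3 5)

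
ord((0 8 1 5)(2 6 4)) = 12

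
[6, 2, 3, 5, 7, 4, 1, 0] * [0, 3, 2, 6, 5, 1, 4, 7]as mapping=[0→4, 1→2, 2→6, 3→1, 4→7, 5→5, 6→3, 7→0]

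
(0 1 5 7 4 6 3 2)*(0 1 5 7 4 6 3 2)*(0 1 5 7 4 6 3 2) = (0 7 3 1 4 2 5 6)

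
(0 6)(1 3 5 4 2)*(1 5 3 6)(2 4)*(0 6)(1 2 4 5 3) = (0 2 3 1)(4 5)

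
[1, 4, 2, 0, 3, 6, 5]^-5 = [3, 0, 2, 4, 1, 6, 5]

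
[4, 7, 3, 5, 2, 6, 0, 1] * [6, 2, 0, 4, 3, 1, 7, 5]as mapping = [0→3, 1→5, 2→4, 3→1, 4→0, 5→7, 6→6, 7→2]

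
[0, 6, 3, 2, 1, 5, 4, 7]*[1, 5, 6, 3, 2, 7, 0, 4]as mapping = [0→1, 1→0, 2→3, 3→6, 4→5, 5→7, 6→2, 7→4]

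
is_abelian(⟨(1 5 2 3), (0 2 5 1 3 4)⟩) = no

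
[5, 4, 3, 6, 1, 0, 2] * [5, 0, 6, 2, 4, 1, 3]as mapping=[0→1, 1→4, 2→2, 3→3, 4→0, 5→5, 6→6]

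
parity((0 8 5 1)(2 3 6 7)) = even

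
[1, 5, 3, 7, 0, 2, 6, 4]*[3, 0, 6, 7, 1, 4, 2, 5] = [0, 4, 7, 5, 3, 6, 2, 1]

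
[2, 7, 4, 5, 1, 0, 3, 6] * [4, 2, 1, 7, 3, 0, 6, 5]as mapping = [0→1, 1→5, 2→3, 3→0, 4→2, 5→4, 6→7, 7→6]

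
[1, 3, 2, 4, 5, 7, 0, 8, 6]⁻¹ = [6, 0, 2, 1, 3, 4, 8, 5, 7]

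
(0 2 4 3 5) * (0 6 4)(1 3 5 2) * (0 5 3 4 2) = (0 1 4 3)(2 5 6)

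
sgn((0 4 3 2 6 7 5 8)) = -1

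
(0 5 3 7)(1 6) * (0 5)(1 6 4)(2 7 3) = (1 4)(2 7 5)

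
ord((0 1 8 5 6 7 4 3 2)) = 9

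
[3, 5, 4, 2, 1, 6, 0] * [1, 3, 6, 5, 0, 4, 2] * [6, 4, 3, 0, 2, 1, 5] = [1, 2, 6, 5, 0, 3, 4]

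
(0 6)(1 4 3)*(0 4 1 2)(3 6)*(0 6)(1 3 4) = (0 4)(1 3 2 6)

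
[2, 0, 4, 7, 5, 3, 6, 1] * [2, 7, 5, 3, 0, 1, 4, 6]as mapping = [0→5, 1→2, 2→0, 3→6, 4→1, 5→3, 6→4, 7→7]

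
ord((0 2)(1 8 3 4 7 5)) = 6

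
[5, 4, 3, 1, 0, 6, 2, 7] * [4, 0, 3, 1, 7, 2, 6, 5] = [2, 7, 1, 0, 4, 6, 3, 5]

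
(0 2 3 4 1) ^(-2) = (0 4 2 1 3) 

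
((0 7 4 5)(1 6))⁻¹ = (0 5 4 7)(1 6)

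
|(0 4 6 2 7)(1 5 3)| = 15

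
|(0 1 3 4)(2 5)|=4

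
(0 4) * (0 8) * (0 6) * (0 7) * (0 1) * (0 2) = (0 4 8 6 7 1 2)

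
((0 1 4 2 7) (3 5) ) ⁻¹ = (0 7 2 4 1) (3 5) 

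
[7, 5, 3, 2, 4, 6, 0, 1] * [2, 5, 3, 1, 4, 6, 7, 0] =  [0, 6, 1, 3, 4, 7, 2, 5]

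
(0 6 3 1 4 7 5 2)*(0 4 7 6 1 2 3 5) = (0 1 7)(2 4 6 5 3)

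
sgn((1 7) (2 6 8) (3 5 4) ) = -1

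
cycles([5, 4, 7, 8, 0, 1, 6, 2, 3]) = (0 5 1 4)(2 7)(3 8)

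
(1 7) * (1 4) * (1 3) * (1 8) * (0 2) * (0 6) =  (0 2 6)(1 7 4 3 8)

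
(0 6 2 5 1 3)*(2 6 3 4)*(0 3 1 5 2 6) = (0 1 4 6)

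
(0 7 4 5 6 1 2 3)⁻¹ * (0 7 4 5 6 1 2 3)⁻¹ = (0 2 6 4)(1 5 7 3)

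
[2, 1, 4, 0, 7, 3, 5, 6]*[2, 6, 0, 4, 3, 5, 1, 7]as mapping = [0→0, 1→6, 2→3, 3→2, 4→7, 5→4, 6→5, 7→1]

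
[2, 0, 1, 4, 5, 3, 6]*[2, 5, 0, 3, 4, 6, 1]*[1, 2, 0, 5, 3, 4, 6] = [1, 0, 4, 3, 6, 5, 2]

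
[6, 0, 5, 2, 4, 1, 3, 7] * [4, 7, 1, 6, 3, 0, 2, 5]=[2, 4, 0, 1, 3, 7, 6, 5] 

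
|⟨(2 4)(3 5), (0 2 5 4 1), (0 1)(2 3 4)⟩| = 720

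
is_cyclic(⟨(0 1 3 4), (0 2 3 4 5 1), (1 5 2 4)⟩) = no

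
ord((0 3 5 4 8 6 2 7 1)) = 9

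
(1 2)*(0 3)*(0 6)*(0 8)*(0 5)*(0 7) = (0 3 6 8 5 7)(1 2)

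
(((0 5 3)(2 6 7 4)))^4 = (0 5 3)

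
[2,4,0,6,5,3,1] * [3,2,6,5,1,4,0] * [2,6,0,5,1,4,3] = [3,6,5,2,1,4,0]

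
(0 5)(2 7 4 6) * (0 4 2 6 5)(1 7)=(1 7 2)(4 5)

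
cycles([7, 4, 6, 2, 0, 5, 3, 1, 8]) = (0 7 1 4)(2 6 3)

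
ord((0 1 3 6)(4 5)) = 4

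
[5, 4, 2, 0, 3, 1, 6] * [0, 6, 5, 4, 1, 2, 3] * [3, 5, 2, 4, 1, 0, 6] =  [2, 5, 0, 3, 1, 6, 4]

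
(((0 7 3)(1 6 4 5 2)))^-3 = (1 4 2 6 5)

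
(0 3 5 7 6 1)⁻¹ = (0 1 6 7 5 3)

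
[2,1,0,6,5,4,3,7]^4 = [0,1,2,3,4,5,6,7]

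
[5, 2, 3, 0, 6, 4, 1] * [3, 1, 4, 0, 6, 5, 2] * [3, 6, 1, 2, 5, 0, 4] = [0, 5, 3, 2, 1, 4, 6]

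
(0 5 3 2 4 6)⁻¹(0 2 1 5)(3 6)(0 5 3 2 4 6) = (0 2)(1 3 5 4)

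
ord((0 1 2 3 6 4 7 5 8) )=9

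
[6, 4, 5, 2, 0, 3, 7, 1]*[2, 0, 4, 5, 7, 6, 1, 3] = [1, 7, 6, 4, 2, 5, 3, 0]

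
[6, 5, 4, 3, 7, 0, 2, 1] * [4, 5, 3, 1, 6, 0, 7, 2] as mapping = [0→7, 1→0, 2→6, 3→1, 4→2, 5→4, 6→3, 7→5] 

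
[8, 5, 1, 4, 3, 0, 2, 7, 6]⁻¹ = [5, 2, 6, 4, 3, 1, 8, 7, 0]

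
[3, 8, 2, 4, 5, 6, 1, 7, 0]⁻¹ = [8, 6, 2, 0, 3, 4, 5, 7, 1]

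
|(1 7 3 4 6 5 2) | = 7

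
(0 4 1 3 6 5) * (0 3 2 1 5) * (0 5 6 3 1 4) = (1 2 4 6 5)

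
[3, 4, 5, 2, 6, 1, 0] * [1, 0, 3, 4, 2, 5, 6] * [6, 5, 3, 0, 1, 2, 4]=[1, 3, 2, 0, 4, 6, 5] 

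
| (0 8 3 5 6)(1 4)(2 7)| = 10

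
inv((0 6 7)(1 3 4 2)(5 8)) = (0 7 6)(1 2 4 3)(5 8)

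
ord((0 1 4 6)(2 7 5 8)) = 4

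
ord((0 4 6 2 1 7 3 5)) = 8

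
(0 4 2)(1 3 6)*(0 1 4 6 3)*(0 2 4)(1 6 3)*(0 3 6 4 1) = (0 6 3)(1 2 4)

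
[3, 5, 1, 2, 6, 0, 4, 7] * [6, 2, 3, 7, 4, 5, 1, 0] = [7, 5, 2, 3, 1, 6, 4, 0]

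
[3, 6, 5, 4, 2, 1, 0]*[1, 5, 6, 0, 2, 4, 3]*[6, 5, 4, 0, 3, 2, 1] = [6, 0, 3, 4, 1, 2, 5]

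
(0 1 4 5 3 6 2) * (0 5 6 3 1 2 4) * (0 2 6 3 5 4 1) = (0 6 1 2 4 3 5) 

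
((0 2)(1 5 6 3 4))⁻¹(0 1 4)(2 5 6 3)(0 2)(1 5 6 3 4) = (0 6 3 4)(1 2 5)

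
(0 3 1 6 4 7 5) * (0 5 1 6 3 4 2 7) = (0 4)(1 3 6 2 7)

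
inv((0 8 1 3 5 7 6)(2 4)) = (0 6 7 5 3 1 8)(2 4)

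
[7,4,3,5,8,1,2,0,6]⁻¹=[7,5,6,2,1,3,8,0,4]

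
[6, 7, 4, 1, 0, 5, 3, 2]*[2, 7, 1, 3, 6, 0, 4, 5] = [4, 5, 6, 7, 2, 0, 3, 1]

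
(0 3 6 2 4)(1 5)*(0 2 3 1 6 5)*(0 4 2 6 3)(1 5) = (0 5 3 1 4 6)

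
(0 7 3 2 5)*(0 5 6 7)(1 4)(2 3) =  (1 4)(2 6 7)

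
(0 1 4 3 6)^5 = ()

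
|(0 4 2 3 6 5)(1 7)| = 6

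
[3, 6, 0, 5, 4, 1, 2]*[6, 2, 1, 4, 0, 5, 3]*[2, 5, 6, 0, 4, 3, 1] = [4, 0, 1, 3, 2, 6, 5]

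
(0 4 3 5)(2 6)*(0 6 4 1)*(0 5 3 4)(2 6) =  (0 1 5 2)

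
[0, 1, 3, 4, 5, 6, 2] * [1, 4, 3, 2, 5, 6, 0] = [1, 4, 2, 5, 6, 0, 3]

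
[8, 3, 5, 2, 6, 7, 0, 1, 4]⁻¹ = [6, 7, 3, 1, 8, 2, 4, 5, 0]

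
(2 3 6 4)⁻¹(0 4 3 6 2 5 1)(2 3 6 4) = (0 2 6 4 3 5 1)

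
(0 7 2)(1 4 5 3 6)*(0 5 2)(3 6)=(0 7)(1 4 2 5 6)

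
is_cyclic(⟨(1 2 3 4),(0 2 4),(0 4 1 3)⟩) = no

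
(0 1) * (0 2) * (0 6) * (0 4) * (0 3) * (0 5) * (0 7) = (0 1 2 6 4 3 5 7)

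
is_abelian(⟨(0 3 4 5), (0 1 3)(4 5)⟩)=no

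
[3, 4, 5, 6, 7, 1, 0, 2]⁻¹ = [6, 5, 7, 0, 1, 2, 3, 4]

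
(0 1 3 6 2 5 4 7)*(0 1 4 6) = (0 4 7 1 3)(2 5 6)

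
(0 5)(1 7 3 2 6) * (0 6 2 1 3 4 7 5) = (1 5 6 3)(4 7)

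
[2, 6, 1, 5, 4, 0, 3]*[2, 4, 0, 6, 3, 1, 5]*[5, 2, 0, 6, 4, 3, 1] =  [5, 3, 4, 2, 6, 0, 1]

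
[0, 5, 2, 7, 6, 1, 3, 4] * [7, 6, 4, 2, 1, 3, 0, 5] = [7, 3, 4, 5, 0, 6, 2, 1]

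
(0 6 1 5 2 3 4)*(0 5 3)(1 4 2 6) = (0 1 3 2)(4 5 6)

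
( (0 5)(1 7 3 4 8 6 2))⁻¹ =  (0 5)(1 2 6 8 4 3 7)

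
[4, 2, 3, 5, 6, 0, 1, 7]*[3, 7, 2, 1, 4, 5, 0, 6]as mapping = [0→4, 1→2, 2→1, 3→5, 4→0, 5→3, 6→7, 7→6]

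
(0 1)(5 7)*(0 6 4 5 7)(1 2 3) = (0 2 3 1 6 4 5)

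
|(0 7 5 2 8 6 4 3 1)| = 9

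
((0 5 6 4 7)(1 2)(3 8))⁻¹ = (0 7 4 6 5)(1 2)(3 8)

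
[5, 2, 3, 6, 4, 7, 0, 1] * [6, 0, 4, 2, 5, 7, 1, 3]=[7, 4, 2, 1, 5, 3, 6, 0]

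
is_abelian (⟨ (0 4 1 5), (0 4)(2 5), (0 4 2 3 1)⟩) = no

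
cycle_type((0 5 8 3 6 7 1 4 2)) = 9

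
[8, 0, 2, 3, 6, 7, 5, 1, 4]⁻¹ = [1, 7, 2, 3, 8, 6, 4, 5, 0]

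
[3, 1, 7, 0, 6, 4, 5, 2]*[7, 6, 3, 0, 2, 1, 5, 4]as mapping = [0→0, 1→6, 2→4, 3→7, 4→5, 5→2, 6→1, 7→3]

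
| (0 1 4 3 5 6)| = 6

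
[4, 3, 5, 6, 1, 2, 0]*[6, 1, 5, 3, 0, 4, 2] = [0, 3, 4, 2, 1, 5, 6]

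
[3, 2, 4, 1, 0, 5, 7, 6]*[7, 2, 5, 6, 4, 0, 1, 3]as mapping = [0→6, 1→5, 2→4, 3→2, 4→7, 5→0, 6→3, 7→1]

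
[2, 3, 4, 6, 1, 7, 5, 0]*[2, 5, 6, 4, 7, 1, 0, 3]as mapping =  [0→6, 1→4, 2→7, 3→0, 4→5, 5→3, 6→1, 7→2]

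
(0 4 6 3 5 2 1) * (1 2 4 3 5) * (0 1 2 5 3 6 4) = (0 6 3 2 5)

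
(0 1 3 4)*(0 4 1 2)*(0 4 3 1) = (0 2 4 3)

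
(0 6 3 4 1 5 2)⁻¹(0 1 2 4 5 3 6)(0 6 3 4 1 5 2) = (0 1 2 4 3 6 5)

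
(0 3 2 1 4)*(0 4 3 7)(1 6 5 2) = (0 7)(1 3)(2 6 5)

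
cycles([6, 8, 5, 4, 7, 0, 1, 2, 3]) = (0 6 1 8 3 4 7 2 5)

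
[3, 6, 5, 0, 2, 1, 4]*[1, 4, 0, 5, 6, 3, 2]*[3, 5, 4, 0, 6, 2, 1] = [2, 4, 0, 5, 3, 6, 1]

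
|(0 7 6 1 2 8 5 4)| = 8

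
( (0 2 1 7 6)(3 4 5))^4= (0 6 7 1 2)(3 4 5)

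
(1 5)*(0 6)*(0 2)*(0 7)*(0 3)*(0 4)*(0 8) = (0 6 2 7 3 4 8)(1 5)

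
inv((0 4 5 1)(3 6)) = (0 1 5 4)(3 6)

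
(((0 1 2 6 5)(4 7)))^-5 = (4 7)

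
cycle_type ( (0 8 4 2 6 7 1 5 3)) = 9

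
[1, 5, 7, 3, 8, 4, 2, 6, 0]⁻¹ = [8, 0, 6, 3, 5, 1, 7, 2, 4]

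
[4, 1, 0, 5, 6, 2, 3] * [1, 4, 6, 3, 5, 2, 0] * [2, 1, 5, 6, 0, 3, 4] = [3, 0, 1, 5, 2, 4, 6]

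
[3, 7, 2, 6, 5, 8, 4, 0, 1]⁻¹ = [7, 8, 2, 0, 6, 4, 3, 1, 5]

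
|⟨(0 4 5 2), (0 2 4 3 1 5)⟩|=120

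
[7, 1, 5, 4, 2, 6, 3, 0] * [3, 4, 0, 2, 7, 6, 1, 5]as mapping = [0→5, 1→4, 2→6, 3→7, 4→0, 5→1, 6→2, 7→3]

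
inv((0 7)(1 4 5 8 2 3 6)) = (0 7)(1 6 3 2 8 5 4)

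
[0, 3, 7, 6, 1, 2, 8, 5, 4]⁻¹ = [0, 4, 5, 1, 8, 7, 3, 2, 6]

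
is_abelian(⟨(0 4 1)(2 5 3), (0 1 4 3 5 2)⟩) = no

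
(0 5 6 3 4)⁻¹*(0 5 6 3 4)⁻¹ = (0 3 5 4 6)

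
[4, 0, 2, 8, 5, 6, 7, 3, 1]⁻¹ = [1, 8, 2, 7, 0, 4, 5, 6, 3]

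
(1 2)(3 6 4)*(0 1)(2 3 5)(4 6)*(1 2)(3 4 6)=(0 2)(1 4 5)(3 6)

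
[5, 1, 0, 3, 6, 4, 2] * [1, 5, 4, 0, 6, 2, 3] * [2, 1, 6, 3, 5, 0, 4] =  [6, 0, 1, 2, 3, 4, 5]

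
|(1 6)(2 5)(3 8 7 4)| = 4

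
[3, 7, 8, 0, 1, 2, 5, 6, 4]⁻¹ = [3, 4, 5, 0, 8, 6, 7, 1, 2]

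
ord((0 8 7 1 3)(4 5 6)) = 15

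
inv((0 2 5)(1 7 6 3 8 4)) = (0 5 2)(1 4 8 3 6 7)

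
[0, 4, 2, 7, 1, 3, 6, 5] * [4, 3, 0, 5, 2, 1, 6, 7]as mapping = [0→4, 1→2, 2→0, 3→7, 4→3, 5→5, 6→6, 7→1]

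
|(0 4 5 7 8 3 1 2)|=8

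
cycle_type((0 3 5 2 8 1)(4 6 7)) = 3.6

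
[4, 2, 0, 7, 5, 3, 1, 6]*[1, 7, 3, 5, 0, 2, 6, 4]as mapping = [0→0, 1→3, 2→1, 3→4, 4→2, 5→5, 6→7, 7→6]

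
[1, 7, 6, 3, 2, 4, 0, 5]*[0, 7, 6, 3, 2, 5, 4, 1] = [7, 1, 4, 3, 6, 2, 0, 5]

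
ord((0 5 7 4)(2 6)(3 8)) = 4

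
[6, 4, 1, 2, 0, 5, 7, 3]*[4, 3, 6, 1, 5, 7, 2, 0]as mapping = [0→2, 1→5, 2→3, 3→6, 4→4, 5→7, 6→0, 7→1]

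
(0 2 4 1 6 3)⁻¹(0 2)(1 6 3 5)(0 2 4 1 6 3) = (0 5 6 3)(2 4)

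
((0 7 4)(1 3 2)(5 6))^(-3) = (5 6)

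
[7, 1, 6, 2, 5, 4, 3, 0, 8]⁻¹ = [7, 1, 3, 6, 5, 4, 2, 0, 8]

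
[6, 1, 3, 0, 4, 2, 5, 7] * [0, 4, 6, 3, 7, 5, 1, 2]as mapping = [0→1, 1→4, 2→3, 3→0, 4→7, 5→6, 6→5, 7→2]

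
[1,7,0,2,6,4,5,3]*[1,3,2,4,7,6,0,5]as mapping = [0→3,1→5,2→1,3→2,4→0,5→7,6→6,7→4]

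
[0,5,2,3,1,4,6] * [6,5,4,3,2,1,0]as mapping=[0→6,1→1,2→4,3→3,4→5,5→2,6→0]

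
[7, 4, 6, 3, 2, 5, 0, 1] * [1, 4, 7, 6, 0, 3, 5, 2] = [2, 0, 5, 6, 7, 3, 1, 4] 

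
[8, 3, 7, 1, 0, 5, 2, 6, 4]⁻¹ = [4, 3, 6, 1, 8, 5, 7, 2, 0]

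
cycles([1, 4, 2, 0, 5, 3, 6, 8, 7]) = (0 1 4 5 3)(7 8)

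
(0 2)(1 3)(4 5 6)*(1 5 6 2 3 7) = (0 3 5 2)(1 7)(4 6)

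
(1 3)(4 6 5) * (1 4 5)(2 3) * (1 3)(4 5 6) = (1 2)(3 5 6)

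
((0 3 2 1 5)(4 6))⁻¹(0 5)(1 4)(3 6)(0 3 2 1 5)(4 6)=(0 3)(2 4)(5 6)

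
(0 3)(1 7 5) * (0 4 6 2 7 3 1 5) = (0 1 3 4 6 2 7)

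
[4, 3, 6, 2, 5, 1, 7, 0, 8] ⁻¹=[7, 5, 3, 1, 0, 4, 2, 6, 8] 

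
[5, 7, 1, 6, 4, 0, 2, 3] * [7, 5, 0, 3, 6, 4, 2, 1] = [4, 1, 5, 2, 6, 7, 0, 3]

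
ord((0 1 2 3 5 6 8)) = 7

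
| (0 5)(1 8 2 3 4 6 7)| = 14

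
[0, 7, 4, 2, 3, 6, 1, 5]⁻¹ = [0, 6, 3, 4, 2, 7, 5, 1]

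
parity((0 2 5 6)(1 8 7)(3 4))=even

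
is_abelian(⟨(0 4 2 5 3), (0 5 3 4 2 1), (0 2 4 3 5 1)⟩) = no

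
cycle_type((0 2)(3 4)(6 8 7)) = 2^2.3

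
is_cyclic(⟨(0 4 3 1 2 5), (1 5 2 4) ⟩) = no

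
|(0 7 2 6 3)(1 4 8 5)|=20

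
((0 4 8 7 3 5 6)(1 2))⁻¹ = (0 6 5 3 7 8 4)(1 2)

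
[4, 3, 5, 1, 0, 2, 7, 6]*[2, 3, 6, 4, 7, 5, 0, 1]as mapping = [0→7, 1→4, 2→5, 3→3, 4→2, 5→6, 6→1, 7→0]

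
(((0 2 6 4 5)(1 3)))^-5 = (1 3)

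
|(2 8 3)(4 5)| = 6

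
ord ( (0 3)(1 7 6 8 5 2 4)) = 14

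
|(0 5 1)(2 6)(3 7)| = 6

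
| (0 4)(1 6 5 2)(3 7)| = 4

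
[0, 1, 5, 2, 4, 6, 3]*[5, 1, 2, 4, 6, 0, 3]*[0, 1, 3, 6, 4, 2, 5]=[2, 1, 0, 3, 5, 6, 4]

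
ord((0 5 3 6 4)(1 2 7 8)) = 20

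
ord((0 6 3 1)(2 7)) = 4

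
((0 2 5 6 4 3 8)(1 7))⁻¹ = (0 8 3 4 6 5 2)(1 7)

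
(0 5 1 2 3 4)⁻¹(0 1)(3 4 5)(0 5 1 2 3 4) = (0 1 4)(2 5)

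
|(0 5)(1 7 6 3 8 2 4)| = 14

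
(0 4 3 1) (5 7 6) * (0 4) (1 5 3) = (1 4) (3 5 7 6) 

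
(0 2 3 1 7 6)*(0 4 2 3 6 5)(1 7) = (0 3 7 5)(2 6 4)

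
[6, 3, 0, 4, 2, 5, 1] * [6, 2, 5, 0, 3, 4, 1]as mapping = [0→1, 1→0, 2→6, 3→3, 4→5, 5→4, 6→2]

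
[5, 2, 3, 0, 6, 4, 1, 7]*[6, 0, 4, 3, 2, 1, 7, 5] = [1, 4, 3, 6, 7, 2, 0, 5]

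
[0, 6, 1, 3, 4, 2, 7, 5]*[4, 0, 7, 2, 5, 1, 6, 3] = [4, 6, 0, 2, 5, 7, 3, 1]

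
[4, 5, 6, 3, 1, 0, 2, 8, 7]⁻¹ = [5, 4, 6, 3, 0, 1, 2, 8, 7]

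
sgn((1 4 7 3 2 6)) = -1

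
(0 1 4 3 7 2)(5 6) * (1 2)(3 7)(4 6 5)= (0 2)(1 6 4 7)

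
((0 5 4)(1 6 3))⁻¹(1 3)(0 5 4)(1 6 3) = (1 6)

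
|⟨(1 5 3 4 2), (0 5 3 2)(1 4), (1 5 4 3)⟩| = 720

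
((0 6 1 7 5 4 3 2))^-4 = (0 5)(1 3)(2 7)(4 6)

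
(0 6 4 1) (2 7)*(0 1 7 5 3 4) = (0 6) (2 5 3 4 7) 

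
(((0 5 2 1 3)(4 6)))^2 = (0 2 3 5 1)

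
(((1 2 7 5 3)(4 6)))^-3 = (1 7 3 2 5)(4 6)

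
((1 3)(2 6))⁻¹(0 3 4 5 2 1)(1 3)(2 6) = (0 1 4 5 6 3)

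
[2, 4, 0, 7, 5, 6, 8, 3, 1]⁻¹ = [2, 8, 0, 7, 1, 4, 5, 3, 6]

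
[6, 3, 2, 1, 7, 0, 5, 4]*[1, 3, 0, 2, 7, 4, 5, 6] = [5, 2, 0, 3, 6, 1, 4, 7]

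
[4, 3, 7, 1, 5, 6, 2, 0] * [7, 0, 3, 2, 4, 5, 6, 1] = [4, 2, 1, 0, 5, 6, 3, 7] 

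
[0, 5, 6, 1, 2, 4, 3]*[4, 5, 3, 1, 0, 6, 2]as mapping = [0→4, 1→6, 2→2, 3→5, 4→3, 5→0, 6→1]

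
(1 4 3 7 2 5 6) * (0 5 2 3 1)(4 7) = (0 5 6)(1 7 3 4)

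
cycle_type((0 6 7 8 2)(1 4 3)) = 3.5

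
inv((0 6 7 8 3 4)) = (0 4 3 8 7 6)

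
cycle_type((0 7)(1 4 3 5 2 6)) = 2.6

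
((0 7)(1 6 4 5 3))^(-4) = (1 6 4 5 3)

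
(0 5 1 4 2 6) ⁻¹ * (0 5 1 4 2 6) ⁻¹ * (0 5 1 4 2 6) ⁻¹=(0 4) (1 6) (2 5) 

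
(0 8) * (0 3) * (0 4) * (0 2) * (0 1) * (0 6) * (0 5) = (0 8 3 4 2 1 6 5)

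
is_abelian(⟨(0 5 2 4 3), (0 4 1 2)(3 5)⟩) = no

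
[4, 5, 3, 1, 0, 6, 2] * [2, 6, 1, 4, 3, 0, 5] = [3, 0, 4, 6, 2, 5, 1]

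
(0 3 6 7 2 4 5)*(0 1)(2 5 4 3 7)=(0 7 5 1)(2 3 6)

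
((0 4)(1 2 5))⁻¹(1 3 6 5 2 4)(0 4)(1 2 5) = (0 2 3 6 1 5)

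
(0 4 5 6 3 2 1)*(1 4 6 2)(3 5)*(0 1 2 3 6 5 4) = (0 5 3 2)(4 6)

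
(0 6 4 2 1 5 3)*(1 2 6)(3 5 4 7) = (0 1 4 6 7 3)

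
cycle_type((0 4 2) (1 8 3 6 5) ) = 3.5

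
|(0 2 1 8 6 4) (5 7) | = 6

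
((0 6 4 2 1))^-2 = (0 2 6 1 4)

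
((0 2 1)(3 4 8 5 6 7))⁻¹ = (0 1 2)(3 7 6 5 8 4)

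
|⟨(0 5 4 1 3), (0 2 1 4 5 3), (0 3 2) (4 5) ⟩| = 720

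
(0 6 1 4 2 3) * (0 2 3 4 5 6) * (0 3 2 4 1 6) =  (0 3 4 2 1 5) 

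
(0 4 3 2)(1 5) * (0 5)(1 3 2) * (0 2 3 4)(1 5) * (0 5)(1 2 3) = (0 5 4 1 3)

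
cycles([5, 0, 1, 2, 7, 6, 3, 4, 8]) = (0 5 6 3 2 1) (4 7) 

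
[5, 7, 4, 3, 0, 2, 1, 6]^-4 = [0, 6, 2, 3, 4, 5, 7, 1]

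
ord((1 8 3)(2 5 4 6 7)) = 15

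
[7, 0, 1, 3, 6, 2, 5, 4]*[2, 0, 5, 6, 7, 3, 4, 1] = [1, 2, 0, 6, 4, 5, 3, 7]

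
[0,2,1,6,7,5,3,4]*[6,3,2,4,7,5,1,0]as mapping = [0→6,1→2,2→3,3→1,4→0,5→5,6→4,7→7]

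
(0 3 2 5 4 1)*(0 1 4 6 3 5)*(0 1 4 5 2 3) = (0 2 1 4 5 6)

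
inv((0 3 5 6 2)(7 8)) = (0 2 6 5 3)(7 8)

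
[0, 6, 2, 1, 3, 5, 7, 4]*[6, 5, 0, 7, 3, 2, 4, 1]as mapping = [0→6, 1→4, 2→0, 3→5, 4→7, 5→2, 6→1, 7→3]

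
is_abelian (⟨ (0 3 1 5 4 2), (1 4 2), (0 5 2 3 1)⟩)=no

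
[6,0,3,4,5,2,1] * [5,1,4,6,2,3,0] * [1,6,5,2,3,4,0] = [1,4,0,5,2,3,6]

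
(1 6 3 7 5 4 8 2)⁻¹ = (1 2 8 4 5 7 3 6)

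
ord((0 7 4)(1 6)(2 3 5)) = 6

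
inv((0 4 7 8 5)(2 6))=(0 5 8 7 4)(2 6)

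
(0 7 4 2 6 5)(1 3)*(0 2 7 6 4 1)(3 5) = (0 6 3)(1 5 2 4 7)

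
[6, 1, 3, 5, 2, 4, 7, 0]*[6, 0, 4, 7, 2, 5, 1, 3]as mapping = [0→1, 1→0, 2→7, 3→5, 4→4, 5→2, 6→3, 7→6]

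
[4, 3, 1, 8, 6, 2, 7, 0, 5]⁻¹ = [7, 2, 5, 1, 0, 8, 4, 6, 3]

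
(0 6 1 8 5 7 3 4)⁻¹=(0 4 3 7 5 8 1 6)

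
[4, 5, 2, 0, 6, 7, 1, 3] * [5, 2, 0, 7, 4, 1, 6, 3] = [4, 1, 0, 5, 6, 3, 2, 7]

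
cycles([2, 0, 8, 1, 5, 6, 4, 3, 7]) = (0 2 8 7 3 1)(4 5 6)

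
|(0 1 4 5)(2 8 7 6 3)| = 20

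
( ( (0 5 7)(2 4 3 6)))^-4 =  (0 7 5)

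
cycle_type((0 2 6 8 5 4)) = 6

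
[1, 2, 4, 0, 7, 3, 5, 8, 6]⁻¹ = [3, 0, 1, 5, 2, 6, 8, 4, 7]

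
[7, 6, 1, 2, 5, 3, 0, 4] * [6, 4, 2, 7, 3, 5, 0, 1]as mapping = [0→1, 1→0, 2→4, 3→2, 4→5, 5→7, 6→6, 7→3]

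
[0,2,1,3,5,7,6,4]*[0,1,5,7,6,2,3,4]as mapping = [0→0,1→5,2→1,3→7,4→2,5→4,6→3,7→6]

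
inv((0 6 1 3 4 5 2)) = (0 2 5 4 3 1 6)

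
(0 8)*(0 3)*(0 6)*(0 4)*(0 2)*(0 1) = (0 8 3 6 4 2 1)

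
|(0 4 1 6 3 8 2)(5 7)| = 14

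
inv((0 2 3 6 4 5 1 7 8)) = (0 8 7 1 5 4 6 3 2)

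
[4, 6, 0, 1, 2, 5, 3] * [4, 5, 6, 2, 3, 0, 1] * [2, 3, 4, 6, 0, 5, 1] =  [6, 3, 0, 5, 1, 2, 4]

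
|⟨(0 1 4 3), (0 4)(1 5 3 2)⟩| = 48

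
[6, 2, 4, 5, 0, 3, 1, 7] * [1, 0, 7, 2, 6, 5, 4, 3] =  [4, 7, 6, 5, 1, 2, 0, 3]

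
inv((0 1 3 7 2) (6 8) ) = (0 2 7 3 1) (6 8) 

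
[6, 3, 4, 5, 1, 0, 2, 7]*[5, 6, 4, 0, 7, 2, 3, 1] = [3, 0, 7, 2, 6, 5, 4, 1]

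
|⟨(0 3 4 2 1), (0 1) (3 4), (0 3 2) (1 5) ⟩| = 720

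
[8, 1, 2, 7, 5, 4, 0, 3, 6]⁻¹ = [6, 1, 2, 7, 5, 4, 8, 3, 0]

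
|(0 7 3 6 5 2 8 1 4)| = 9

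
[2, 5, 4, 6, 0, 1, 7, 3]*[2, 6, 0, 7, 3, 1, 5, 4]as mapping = [0→0, 1→1, 2→3, 3→5, 4→2, 5→6, 6→4, 7→7]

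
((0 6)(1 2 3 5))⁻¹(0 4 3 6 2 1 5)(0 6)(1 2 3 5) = (0 3 2 1 6 4 5)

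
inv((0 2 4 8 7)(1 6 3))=(0 7 8 4 2)(1 3 6)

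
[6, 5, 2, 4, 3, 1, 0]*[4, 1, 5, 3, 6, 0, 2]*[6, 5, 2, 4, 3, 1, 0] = [2, 6, 1, 0, 4, 5, 3]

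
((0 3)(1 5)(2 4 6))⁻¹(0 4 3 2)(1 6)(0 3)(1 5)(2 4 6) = (0 4 3 6)(2 5)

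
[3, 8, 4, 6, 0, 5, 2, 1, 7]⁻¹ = [4, 7, 6, 0, 2, 5, 3, 8, 1]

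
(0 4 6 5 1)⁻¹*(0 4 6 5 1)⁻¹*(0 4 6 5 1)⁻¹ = (0 6 1 4 5)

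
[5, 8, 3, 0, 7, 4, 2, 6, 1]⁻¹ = [3, 8, 6, 2, 5, 0, 7, 4, 1]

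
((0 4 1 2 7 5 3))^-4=(0 2 3 1 5 4 7)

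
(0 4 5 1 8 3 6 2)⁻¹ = (0 2 6 3 8 1 5 4)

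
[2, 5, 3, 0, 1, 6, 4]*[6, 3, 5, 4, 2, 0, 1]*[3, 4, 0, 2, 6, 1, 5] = [1, 3, 6, 5, 2, 4, 0]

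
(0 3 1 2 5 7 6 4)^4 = (0 5)(1 6)(2 4)(3 7)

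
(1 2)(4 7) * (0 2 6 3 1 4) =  (0 2 4 7)(1 6 3)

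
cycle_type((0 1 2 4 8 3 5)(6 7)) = 2.7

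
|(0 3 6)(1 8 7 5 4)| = 15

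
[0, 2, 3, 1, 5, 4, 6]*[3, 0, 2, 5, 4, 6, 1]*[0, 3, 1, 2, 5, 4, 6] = [2, 1, 4, 0, 6, 5, 3]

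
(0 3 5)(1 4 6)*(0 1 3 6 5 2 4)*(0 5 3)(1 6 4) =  (0 4 3 2 1 5 6)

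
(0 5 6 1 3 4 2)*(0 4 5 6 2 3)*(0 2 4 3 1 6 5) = (0 5 4 1 2 3)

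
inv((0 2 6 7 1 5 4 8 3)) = (0 3 8 4 5 1 7 6 2)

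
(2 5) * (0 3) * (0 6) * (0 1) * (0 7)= (0 3 6 1 7) (2 5) 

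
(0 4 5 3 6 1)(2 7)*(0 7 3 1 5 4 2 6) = (0 2 3)(1 7 6 5)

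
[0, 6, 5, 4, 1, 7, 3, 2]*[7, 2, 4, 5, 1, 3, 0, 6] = [7, 0, 3, 1, 2, 6, 5, 4]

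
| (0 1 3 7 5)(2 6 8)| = 15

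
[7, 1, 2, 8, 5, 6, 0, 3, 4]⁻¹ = [6, 1, 2, 7, 8, 4, 5, 0, 3]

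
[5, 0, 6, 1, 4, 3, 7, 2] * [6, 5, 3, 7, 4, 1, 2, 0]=[1, 6, 2, 5, 4, 7, 0, 3]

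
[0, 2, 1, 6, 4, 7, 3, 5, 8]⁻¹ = [0, 2, 1, 6, 4, 7, 3, 5, 8]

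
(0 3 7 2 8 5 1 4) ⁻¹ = (0 4 1 5 8 2 7 3) 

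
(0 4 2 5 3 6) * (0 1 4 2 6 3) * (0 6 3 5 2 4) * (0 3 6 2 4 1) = (0 1 3 5 2 4 6)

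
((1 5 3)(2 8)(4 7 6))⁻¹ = (1 3 5)(2 8)(4 6 7)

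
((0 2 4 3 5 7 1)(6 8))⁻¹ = (0 1 7 5 3 4 2)(6 8)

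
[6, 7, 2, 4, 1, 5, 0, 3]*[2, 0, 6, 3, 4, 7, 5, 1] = [5, 1, 6, 4, 0, 7, 2, 3]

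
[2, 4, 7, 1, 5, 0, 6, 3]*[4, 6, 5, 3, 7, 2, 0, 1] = [5, 7, 1, 6, 2, 4, 0, 3]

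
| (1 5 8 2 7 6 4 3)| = 8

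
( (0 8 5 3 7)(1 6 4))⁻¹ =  (0 7 3 5 8)(1 4 6)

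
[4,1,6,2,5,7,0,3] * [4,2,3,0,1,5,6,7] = [1,2,6,3,5,7,4,0]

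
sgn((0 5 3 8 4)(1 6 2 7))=-1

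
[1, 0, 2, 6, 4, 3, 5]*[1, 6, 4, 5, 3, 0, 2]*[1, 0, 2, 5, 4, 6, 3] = [3, 0, 4, 2, 5, 6, 1]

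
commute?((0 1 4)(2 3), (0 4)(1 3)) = no:(0 1 4)(2 3) * (0 4)(1 3) = (0 3 2 1), (0 4)(1 3) * (0 1 4)(2 3) = (1 2 3 4)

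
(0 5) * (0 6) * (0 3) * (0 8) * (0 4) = (0 5 6 3 8 4)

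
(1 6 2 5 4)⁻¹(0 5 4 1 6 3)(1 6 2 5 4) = (0 4 1 6 2 3)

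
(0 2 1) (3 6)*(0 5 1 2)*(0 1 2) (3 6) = (0 1 5 2) 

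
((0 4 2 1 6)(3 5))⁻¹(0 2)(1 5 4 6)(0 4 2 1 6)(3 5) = (0 6 3 2)(1 4)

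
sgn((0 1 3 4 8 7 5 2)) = -1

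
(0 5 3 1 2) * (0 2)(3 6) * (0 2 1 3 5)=(1 2)(5 6)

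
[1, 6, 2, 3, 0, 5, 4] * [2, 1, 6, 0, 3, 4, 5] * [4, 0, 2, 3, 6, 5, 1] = [0, 5, 1, 4, 2, 6, 3]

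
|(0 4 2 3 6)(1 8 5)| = 15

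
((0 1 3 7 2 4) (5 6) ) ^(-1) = (0 4 2 7 3 1) (5 6) 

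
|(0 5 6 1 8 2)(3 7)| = 6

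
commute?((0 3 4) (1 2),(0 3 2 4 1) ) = no:(0 3 4) (1 2) * (0 3 2 4 1) = (0 2) (1 4 3),(0 3 2 4 1) * (0 3 4) (1 2) = (0 4 2) (1 3) 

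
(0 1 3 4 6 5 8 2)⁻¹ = (0 2 8 5 6 4 3 1)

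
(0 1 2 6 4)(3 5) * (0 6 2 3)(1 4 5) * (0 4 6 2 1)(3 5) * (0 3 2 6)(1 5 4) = (1 4 6 2 5)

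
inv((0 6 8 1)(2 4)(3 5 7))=(0 1 8 6)(2 4)(3 7 5)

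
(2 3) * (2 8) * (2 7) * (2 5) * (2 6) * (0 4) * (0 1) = (0 4 1)(2 3 8 7 5 6)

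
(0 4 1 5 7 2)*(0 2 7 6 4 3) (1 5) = (0 3) (4 5 6) 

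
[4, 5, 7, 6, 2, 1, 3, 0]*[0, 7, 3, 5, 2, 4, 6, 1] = [2, 4, 1, 6, 3, 7, 5, 0]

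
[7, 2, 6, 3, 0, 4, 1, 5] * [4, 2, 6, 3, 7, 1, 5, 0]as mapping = [0→0, 1→6, 2→5, 3→3, 4→4, 5→7, 6→2, 7→1]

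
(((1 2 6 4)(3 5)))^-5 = (1 4 6 2)(3 5)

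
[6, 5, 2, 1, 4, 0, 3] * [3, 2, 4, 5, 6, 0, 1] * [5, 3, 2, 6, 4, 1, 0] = [3, 5, 4, 2, 0, 6, 1]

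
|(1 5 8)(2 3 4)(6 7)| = 6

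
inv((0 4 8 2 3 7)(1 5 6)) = (0 7 3 2 8 4)(1 6 5)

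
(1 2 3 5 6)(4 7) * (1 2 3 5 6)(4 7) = (1 3 6 2 5)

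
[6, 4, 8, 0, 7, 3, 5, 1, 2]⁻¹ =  [3, 7, 8, 5, 1, 6, 0, 4, 2]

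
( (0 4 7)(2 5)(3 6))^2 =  (0 7 4)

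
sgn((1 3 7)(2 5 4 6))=-1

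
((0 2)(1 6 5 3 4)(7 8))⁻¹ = (0 2)(1 4 3 5 6)(7 8)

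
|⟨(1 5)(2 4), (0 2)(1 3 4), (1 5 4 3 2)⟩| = 720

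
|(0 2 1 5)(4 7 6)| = 12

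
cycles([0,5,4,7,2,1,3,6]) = (1 5) (2 4) (3 7 6) 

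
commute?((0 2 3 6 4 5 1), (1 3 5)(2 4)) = no:(0 2 3 6 4 5 1)*(1 3 5)(2 4) = (0 4 1)(2 5 3 6), (1 3 5)(2 4)*(0 2 3 6 4 5 1) = (0 2 5)(1 6 4 3)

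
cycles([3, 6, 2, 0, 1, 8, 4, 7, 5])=(0 3) (1 6 4) (5 8) 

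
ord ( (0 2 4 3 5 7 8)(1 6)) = 14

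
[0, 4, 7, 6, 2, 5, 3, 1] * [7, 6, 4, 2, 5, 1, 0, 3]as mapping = [0→7, 1→5, 2→3, 3→0, 4→4, 5→1, 6→2, 7→6]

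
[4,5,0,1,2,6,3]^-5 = [4,3,0,6,2,1,5]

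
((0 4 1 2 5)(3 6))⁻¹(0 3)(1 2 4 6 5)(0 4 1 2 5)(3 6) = (0 2 5 1 3)(4 6)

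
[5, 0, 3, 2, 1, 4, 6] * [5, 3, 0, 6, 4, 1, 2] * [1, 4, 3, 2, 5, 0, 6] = [4, 0, 6, 1, 2, 5, 3]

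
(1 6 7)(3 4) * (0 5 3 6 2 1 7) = (0 5 3 4 6)(1 2)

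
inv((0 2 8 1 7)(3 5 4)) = (0 7 1 8 2)(3 4 5)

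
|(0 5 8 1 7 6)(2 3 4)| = 6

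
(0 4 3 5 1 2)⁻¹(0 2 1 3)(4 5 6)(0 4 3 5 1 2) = (0 2 5 4)(1 6 3)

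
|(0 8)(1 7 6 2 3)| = 10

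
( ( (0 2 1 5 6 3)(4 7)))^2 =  (0 1 6)(2 5 3)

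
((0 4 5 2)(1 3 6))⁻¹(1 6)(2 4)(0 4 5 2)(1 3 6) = (0 5)(1 3)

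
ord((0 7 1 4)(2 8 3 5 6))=20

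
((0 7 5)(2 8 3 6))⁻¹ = (0 5 7)(2 6 3 8)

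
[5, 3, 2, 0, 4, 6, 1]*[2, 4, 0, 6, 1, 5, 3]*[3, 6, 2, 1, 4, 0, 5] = [0, 5, 3, 2, 6, 1, 4]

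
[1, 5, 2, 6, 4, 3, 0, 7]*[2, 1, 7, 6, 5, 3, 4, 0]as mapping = [0→1, 1→3, 2→7, 3→4, 4→5, 5→6, 6→2, 7→0]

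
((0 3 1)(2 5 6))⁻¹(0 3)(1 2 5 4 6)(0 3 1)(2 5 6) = (0 5 6 4 2)(1 3)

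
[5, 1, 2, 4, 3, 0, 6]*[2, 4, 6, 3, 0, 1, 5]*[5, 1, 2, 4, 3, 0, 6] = [1, 3, 6, 5, 4, 2, 0]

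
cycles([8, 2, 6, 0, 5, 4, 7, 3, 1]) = (0 8 1 2 6 7 3)(4 5)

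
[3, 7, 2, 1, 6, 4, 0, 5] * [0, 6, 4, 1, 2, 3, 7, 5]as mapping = [0→1, 1→5, 2→4, 3→6, 4→7, 5→2, 6→0, 7→3]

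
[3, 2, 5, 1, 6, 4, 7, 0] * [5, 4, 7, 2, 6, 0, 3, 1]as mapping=[0→2, 1→7, 2→0, 3→4, 4→3, 5→6, 6→1, 7→5]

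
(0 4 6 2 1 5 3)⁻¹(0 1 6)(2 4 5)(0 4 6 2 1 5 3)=(1 6 3)(2 4 5)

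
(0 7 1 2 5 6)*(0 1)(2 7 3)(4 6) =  (0 3 2 5 4 6 1 7)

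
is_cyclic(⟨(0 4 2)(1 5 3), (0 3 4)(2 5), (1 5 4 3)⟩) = no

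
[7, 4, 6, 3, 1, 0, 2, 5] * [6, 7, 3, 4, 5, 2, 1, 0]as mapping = [0→0, 1→5, 2→1, 3→4, 4→7, 5→6, 6→3, 7→2]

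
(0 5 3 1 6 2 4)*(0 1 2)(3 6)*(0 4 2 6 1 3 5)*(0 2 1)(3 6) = (0 2 1 5)(4 6)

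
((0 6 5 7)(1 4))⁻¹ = (0 7 5 6)(1 4)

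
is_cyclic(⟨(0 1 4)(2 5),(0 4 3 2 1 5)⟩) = no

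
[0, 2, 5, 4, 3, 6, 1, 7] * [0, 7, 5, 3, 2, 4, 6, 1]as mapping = [0→0, 1→5, 2→4, 3→2, 4→3, 5→6, 6→7, 7→1]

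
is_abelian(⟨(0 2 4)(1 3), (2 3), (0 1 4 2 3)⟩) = no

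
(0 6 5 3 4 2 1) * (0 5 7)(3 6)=(0 3 4 2 1 5 6 7)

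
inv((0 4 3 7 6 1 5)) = (0 5 1 6 7 3 4)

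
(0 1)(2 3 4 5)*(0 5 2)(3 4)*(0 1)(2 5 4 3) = (1 4 5)(2 3)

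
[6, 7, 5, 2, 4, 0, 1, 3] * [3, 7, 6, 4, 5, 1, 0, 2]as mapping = [0→0, 1→2, 2→1, 3→6, 4→5, 5→3, 6→7, 7→4]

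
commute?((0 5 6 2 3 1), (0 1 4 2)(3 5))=no:(0 5 6 2 3 1) * (0 1 4 2)(3 5)=(0 3 4 2 5 6), (0 1 4 2)(3 5) * (0 5 6 2 3 1)=(1 4 3 6 2 5)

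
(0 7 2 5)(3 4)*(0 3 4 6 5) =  (0 7 2)(3 6 5)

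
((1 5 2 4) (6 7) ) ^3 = (1 4 2 5) (6 7) 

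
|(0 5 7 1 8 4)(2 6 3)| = 6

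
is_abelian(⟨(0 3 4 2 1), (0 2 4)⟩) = no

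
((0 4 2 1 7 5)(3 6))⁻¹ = (0 5 7 1 2 4)(3 6)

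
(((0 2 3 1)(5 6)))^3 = (0 1 3 2)(5 6)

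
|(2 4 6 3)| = 4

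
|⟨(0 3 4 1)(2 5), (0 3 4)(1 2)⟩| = 720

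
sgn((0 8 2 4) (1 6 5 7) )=1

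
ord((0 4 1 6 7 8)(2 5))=6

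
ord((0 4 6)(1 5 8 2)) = 12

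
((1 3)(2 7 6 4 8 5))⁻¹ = (1 3)(2 5 8 4 6 7)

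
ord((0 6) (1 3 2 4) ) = 4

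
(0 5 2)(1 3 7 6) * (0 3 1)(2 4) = (0 5 4 2 3 7 6)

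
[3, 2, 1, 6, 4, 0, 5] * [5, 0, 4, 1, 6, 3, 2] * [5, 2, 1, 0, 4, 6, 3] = [2, 4, 5, 1, 3, 6, 0]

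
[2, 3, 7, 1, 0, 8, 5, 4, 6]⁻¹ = [4, 3, 0, 1, 7, 6, 8, 2, 5]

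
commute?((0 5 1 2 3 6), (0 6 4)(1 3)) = no:(0 5 1 2 3 6) * (0 6 4)(1 3) = (0 5 3 4)(1 2), (0 6 4)(1 3) * (0 5 1 2 3 6) = (1 6 4 5)(2 3)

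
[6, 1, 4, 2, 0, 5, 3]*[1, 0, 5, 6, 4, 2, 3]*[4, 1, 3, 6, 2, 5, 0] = [6, 4, 2, 5, 1, 3, 0]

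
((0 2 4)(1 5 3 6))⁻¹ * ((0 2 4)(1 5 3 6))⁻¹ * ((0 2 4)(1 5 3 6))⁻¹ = (1 5 3 6)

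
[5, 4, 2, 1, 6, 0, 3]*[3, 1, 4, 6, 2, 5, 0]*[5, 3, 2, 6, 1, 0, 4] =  [0, 2, 1, 3, 5, 6, 4]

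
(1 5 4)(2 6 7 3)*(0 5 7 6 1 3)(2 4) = (0 5 2 1 7)(3 4)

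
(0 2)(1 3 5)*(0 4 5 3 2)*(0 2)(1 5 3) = (0 2 4 3 1)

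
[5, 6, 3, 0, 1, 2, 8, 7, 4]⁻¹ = [3, 4, 5, 2, 8, 0, 1, 7, 6]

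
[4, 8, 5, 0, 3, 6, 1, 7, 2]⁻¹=[3, 6, 8, 4, 0, 2, 5, 7, 1]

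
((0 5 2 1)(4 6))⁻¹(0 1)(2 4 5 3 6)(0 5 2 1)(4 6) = (0 5)(1 6 2 3 4)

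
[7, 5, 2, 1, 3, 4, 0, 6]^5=[6, 5, 2, 1, 3, 4, 7, 0]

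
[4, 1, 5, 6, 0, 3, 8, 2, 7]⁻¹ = [4, 1, 7, 5, 0, 2, 3, 8, 6]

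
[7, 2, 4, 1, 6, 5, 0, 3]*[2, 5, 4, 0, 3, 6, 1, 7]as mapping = [0→7, 1→4, 2→3, 3→5, 4→1, 5→6, 6→2, 7→0]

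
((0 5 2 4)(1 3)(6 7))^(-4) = ()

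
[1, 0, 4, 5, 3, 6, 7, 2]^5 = [1, 0, 7, 4, 2, 3, 5, 6]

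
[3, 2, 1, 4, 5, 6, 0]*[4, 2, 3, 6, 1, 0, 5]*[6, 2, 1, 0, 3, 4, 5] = [5, 0, 1, 2, 6, 4, 3]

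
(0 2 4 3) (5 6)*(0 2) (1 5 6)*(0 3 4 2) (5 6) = (0 3) (1 6 5) 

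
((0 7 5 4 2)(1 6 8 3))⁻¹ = (0 2 4 5 7)(1 3 8 6)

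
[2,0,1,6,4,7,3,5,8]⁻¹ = [1,2,0,6,4,7,3,5,8]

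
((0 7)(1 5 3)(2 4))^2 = (1 3 5)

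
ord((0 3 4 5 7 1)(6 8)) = 6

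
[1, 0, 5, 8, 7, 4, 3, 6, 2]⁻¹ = [1, 0, 8, 6, 5, 2, 7, 4, 3]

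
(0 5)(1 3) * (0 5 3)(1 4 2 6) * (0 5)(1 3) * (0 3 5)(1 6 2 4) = (0 6 5 3 1)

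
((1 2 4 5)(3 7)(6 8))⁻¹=(1 5 4 2)(3 7)(6 8)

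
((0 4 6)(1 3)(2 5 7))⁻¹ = (0 6 4)(1 3)(2 7 5)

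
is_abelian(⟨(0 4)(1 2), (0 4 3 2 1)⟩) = no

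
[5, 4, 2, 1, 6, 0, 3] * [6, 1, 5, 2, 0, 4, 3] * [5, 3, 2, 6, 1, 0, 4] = [1, 5, 0, 3, 6, 4, 2]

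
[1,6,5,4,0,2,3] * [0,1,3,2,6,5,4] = [1,4,5,6,0,3,2] 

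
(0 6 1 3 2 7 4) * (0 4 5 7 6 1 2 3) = (0 1)(2 6)(5 7)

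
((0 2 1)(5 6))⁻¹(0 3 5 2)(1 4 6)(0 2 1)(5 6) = (0 4 5)(1 2 3 6)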